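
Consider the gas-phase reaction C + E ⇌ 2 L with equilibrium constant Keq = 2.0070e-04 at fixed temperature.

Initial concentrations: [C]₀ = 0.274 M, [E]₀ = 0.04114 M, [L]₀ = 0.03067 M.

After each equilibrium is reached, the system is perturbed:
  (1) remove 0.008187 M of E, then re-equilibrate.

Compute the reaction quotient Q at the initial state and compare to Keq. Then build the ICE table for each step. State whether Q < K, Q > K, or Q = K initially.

Q₀ = 0.08345; Q > K (proceeds reverse)

Q₀ = 0.08345 vs Keq = 2.0070e-04 ⇒ Q>K, reverse
Step 1:
                    C           E           L
  Initial       0.274     0.04114     0.03067
  Change      0.01444     0.01444    -0.02888
  Equil        0.2884     0.05558    0.001794
  solve Keq expr → x = -0.01444; check Q = 2.0070e-04
Then remove 0.008187 M of E.
Step 2:
                    C           E           L
  Initial      0.2884     0.04739    0.001794
  Change   6.7995e-05  6.7995e-05 -1.3599e-04
  Equil        0.2885     0.04746    0.001658
  solve Keq expr → x = -6.7995e-05; check Q = 2.0070e-04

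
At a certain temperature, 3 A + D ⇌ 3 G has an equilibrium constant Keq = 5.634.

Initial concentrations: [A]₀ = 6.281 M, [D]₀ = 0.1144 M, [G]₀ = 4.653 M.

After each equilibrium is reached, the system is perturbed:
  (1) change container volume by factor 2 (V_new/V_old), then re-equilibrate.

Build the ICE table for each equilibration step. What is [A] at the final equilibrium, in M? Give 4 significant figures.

[A]_eq = 3.171 M

Q₀ = 3.554 vs Keq = 5.634 ⇒ Q<K, forward
Step 1:
                  A         D         G
  init        6.281    0.1144     4.653
  Δ         -0.1008  -0.03362    0.1008
  eq           6.18   0.08078     4.754
  solve Keq expr → x = 0.03362; check Q = 5.634
Then change container volume by factor 2 (V_new/V_old).
Step 2:
                  A         D         G
  init         3.09   0.04039     2.377
  Δ         0.08095   0.02698  -0.08095
  eq          3.171   0.06737     2.296
  solve Keq expr → x = -0.02698; check Q = 5.634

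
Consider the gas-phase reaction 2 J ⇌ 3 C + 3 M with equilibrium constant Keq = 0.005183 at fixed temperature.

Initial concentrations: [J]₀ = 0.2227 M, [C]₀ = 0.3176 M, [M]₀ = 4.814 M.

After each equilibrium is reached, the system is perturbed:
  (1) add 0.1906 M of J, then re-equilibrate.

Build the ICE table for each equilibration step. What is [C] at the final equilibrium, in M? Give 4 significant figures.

Q₀ = 72.06 vs Keq = 0.005183 ⇒ Q>K, reverse
Step 1:
                    J           C           M
  Initial      0.2227      0.3176       4.814
  Change       0.1974     -0.2961     -0.2961
  Equil        0.4201     0.02149       4.518
  solve Keq expr → x = -0.0987; check Q = 0.005183
Then add 0.1906 M of J.
Step 2:
                    J           C           M
  Initial      0.6107     0.02149       4.518
  Change    -0.003954    0.005931    0.005931
  Equil        0.6068     0.02742       4.524
  solve Keq expr → x = 0.001977; check Q = 0.005183

[C]_eq = 0.02742 M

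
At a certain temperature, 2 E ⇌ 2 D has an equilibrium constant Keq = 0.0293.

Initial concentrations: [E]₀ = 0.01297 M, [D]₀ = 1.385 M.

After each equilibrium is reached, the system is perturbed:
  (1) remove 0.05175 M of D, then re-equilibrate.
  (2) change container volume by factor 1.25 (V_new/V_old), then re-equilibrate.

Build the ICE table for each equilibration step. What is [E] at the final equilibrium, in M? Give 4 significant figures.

Q₀ = 1.1403e+04 vs Keq = 0.0293 ⇒ Q>K, reverse
Step 1:
                   E          D
  I          0.01297      1.385
  C            1.181     -1.181
  E            1.194     0.2043
  solve Keq expr → x = -0.5903; check Q = 0.0293
Then remove 0.05175 M of D.
Step 2:
                   E          D
  I            1.194     0.1526
  C         -0.04419    0.04419
  E            1.149     0.1968
  solve Keq expr → x = 0.02209; check Q = 0.0293
Then change container volume by factor 1.25 (V_new/V_old).
Step 3:
                   E          D
  I           0.9196     0.1574
  C                0          0
  E           0.9196     0.1574
  solve Keq expr → x = 0; check Q = 0.0293

[E]_eq = 0.9196 M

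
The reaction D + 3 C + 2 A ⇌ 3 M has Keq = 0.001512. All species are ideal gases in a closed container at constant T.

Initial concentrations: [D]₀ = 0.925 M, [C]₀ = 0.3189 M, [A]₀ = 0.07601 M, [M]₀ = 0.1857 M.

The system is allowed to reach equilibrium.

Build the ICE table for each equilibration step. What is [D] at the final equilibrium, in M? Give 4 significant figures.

[D]_eq = 0.9808 M

Q₀ = 36.95 vs Keq = 0.001512 ⇒ Q>K, reverse
Step 1:
                    D           C           A           M
  Initial       0.925      0.3189     0.07601      0.1857
  Change      0.05584      0.1675      0.1117     -0.1675
  Equil        0.9808      0.4864      0.1877     0.01818
  solve Keq expr → x = -0.05584; check Q = 0.001512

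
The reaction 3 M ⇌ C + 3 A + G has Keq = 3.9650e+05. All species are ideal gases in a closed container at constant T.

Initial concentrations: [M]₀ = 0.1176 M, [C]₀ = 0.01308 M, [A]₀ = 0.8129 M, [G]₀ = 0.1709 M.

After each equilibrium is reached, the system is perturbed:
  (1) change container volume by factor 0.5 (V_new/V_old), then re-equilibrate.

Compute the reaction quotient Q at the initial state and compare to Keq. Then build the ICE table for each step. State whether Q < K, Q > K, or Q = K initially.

Q₀ = 0.7383; Q < K (proceeds forward)

Q₀ = 0.7383 vs Keq = 3.9650e+05 ⇒ Q<K, forward
Step 1:
                   M          C          A          G
  init        0.1176    0.01308     0.8129     0.1709
  Δ          -0.1148    0.03827     0.1148    0.03827
  eq        0.002786    0.05135     0.9277     0.2092
  solve Keq expr → x = 0.03827; check Q = 3.9650e+05
Then change container volume by factor 0.5 (V_new/V_old).
Step 2:
                   M          C          A          G
  init      0.005572     0.1027      1.855     0.4183
  Δ          0.00322  -0.001073   -0.00322  -0.001073
  eq        0.008792     0.1016      1.852     0.4173
  solve Keq expr → x = -0.001073; check Q = 3.9650e+05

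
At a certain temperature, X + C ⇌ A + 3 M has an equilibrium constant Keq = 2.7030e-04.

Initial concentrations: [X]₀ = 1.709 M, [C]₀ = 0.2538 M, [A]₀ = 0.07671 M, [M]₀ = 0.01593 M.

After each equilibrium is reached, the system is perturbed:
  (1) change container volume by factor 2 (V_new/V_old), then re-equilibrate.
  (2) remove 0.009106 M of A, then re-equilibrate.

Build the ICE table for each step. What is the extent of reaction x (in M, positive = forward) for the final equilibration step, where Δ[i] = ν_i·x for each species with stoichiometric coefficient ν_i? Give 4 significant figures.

x = 0.001093 M

Q₀ = 7.1493e-07 vs Keq = 2.7030e-04 ⇒ Q<K, forward
Step 1:
                   X          C          A          M
  I            1.709     0.2538    0.07671    0.01593
  C         -0.02783   -0.02783    0.02783    0.08348
  E            1.681      0.226     0.1045    0.09941
  solve Keq expr → x = 0.02783; check Q = 2.7030e-04
Then change container volume by factor 2 (V_new/V_old).
Step 2:
                   X          C          A          M
  I           0.8406      0.113    0.05227     0.0497
  C         -0.00786   -0.00786    0.00786    0.02358
  E           0.8327     0.1051    0.06013    0.07328
  solve Keq expr → x = 0.00786; check Q = 2.7030e-04
Then remove 0.009106 M of A.
Step 3:
                   X          C          A          M
  I           0.8327     0.1051    0.05102    0.07328
  C        -0.001093  -0.001093   0.001093   0.003278
  E           0.8316      0.104    0.05211    0.07656
  solve Keq expr → x = 0.001093; check Q = 2.7030e-04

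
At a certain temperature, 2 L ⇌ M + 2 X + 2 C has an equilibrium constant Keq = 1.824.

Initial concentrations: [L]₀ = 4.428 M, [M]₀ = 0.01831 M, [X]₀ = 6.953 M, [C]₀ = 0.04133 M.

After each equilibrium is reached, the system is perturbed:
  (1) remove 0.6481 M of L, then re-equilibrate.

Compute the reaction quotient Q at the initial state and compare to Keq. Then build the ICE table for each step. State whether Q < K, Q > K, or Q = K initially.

Q₀ = 7.7117e-05; Q < K (proceeds forward)

Q₀ = 7.7117e-05 vs Keq = 1.824 ⇒ Q<K, forward
Step 1:
                    L           M           X           C
  I             4.428     0.01831       6.953     0.04133
  C           -0.8705      0.4353      0.8705      0.8705
  E             3.557      0.4536       7.824      0.9119
  solve Keq expr → x = 0.4353; check Q = 1.824
Then remove 0.6481 M of L.
Step 2:
                    L           M           X           C
  I             2.909      0.4536       7.824      0.9119
  C           0.09127    -0.04564    -0.09127    -0.09127
  E             3.001      0.4079       7.732      0.8206
  solve Keq expr → x = -0.04564; check Q = 1.824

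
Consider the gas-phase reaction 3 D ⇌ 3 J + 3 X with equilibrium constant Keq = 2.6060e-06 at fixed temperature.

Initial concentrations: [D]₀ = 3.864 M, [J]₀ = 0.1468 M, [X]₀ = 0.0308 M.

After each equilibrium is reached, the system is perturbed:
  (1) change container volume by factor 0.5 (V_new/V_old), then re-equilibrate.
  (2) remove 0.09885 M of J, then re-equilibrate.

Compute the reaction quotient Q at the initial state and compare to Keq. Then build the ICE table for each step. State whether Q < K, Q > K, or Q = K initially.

Q₀ = 1.6022e-09; Q < K (proceeds forward)

Q₀ = 1.6022e-09 vs Keq = 2.6060e-06 ⇒ Q<K, forward
Step 1:
                  D         J         X
  Initial     3.864    0.1468    0.0308
  Change    -0.1447    0.1447    0.1447
  Equil       3.719    0.2915    0.1755
  solve Keq expr → x = 0.04825; check Q = 2.6060e-06
Then change container volume by factor 0.5 (V_new/V_old).
Step 2:
                  D         J         X
  Initial     7.439    0.5831    0.3511
  Change     0.1243   -0.1243   -0.1243
  Equil       7.563    0.4588    0.2268
  solve Keq expr → x = -0.04142; check Q = 2.6060e-06
Then remove 0.09885 M of J.
Step 3:
                  D         J         X
  Initial     7.563      0.36    0.2268
  Change   -0.03526   0.03526   0.03526
  Equil       7.528    0.3952    0.2621
  solve Keq expr → x = 0.01175; check Q = 2.6060e-06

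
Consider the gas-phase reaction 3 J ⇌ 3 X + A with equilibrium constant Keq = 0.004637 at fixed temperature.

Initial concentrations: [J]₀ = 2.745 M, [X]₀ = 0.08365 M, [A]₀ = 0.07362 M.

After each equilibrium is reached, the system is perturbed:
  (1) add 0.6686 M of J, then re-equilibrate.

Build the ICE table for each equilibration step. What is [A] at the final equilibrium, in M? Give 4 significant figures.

[A]_eq = 0.2821 M

Q₀ = 2.0834e-06 vs Keq = 0.004637 ⇒ Q<K, forward
Step 1:
                   J          X          A
  Initial      2.745    0.08365    0.07362
  Change      -0.512      0.512     0.1707
  Equil        2.233     0.5957     0.2443
  solve Keq expr → x = 0.1707; check Q = 0.004637
Then add 0.6686 M of J.
Step 2:
                   J          X          A
  Initial      2.902     0.5957     0.2443
  Change     -0.1133     0.1133    0.03777
  Equil        2.788      0.709     0.2821
  solve Keq expr → x = 0.03777; check Q = 0.004637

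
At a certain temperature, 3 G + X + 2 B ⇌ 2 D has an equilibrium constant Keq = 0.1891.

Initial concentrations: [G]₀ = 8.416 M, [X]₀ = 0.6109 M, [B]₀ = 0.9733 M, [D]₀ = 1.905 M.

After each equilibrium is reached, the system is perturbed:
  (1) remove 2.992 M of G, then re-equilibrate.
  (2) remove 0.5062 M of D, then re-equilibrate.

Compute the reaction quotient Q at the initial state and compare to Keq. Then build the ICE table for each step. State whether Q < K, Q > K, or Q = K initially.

Q₀ = 0.01052 vs Keq = 0.1891 ⇒ Q<K, forward
Step 1:
                  G         X         B         D
  Initial     8.416    0.6109    0.9733     1.905
  Change    -0.7866   -0.2622   -0.5244    0.5244
  Equil       7.629    0.3487    0.4489     2.429
  solve Keq expr → x = 0.2622; check Q = 0.1891
Then remove 2.992 M of G.
Step 2:
                  G         X         B         D
  Initial     4.637    0.3487    0.4489     2.429
  Change     0.3366    0.1122    0.2244   -0.2244
  Equil       4.974    0.4609    0.6733     2.205
  solve Keq expr → x = -0.1122; check Q = 0.1891
Then remove 0.5062 M of D.
Step 3:
                  G         X         B         D
  Initial     4.974    0.4609    0.6733     1.699
  Change    -0.1228  -0.04095   -0.0819    0.0819
  Equil       4.851    0.4199    0.5914     1.781
  solve Keq expr → x = 0.04095; check Q = 0.1891

Q₀ = 0.01052; Q < K (proceeds forward)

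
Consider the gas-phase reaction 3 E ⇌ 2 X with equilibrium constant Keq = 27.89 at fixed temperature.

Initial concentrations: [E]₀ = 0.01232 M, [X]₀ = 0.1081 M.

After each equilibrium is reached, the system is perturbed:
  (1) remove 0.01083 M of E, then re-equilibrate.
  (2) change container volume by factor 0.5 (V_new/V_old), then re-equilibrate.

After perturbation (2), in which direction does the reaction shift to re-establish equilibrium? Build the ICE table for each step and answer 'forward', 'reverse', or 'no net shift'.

Direction: forward

Q₀ = 6249 vs Keq = 27.89 ⇒ Q>K, reverse
Step 1:
                    E           X
  I           0.01232      0.1081
  C           0.04718    -0.03145
  E            0.0595     0.07665
  solve Keq expr → x = -0.01573; check Q = 27.89
Then remove 0.01083 M of E.
Step 2:
                    E           X
  I           0.04867     0.07665
  C          0.008027   -0.005351
  E            0.0567      0.0713
  solve Keq expr → x = -0.002676; check Q = 27.89
Then change container volume by factor 0.5 (V_new/V_old).
Step 3:
                    E           X
  I            0.1134      0.1426
  C          -0.01832     0.01222
  E           0.09507      0.1548
  solve Keq expr → x = 0.006108; check Q = 27.89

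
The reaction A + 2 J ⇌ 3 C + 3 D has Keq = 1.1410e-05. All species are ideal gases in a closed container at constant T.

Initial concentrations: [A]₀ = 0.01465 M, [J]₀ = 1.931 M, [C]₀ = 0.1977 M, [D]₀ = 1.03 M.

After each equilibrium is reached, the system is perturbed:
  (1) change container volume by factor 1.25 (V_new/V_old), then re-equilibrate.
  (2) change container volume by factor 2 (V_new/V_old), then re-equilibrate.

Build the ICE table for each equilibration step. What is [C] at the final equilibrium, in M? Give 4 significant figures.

Q₀ = 0.1546 vs Keq = 1.1410e-05 ⇒ Q>K, reverse
Step 1:
                    A           J           C           D
  I           0.01465       1.931      0.1977        1.03
  C            0.0599      0.1198     -0.1797     -0.1797
  E           0.07455       2.051     0.01799      0.8503
  solve Keq expr → x = -0.0599; check Q = 1.1410e-05
Then change container volume by factor 1.25 (V_new/V_old).
Step 2:
                    A           J           C           D
  I           0.05964       1.641     0.01439      0.6802
  C         -0.001126   -0.002253    0.003379    0.003379
  E           0.05852       1.638     0.01777      0.6836
  solve Keq expr → x = 0.001126; check Q = 1.1410e-05
Then change container volume by factor 2 (V_new/V_old).
Step 3:
                    A           J           C           D
  I           0.02926      0.8192    0.008884      0.3418
  C         -0.002625   -0.005251    0.007876    0.007876
  E           0.02663      0.8139     0.01676      0.3497
  solve Keq expr → x = 0.002625; check Q = 1.1410e-05

[C]_eq = 0.01676 M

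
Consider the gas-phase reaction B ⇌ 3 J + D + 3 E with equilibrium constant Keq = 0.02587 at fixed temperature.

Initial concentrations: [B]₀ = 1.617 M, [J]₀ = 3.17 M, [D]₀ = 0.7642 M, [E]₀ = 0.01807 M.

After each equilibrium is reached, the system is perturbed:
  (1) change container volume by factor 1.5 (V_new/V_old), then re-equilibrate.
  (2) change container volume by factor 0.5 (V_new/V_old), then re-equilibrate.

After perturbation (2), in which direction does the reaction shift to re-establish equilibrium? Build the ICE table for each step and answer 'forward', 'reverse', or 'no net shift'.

Direction: reverse

Q₀ = 8.8828e-05 vs Keq = 0.02587 ⇒ Q<K, forward
Step 1:
                   B          J          D          E
  I            1.617       3.17     0.7642    0.01807
  C         -0.03195    0.09585    0.03195    0.09585
  E            1.585      3.266     0.7962     0.1139
  solve Keq expr → x = 0.03195; check Q = 0.02587
Then change container volume by factor 1.5 (V_new/V_old).
Step 2:
                   B          J          D          E
  I            1.057      2.177     0.5308    0.07595
  C          -0.0281    0.08431     0.0281    0.08431
  E            1.029      2.262     0.5589     0.1603
  solve Keq expr → x = 0.0281; check Q = 0.02587
Then change container volume by factor 0.5 (V_new/V_old).
Step 3:
                   B          J          D          E
  I            2.057      4.523      1.118     0.3205
  C          0.07764    -0.2329   -0.07764    -0.2329
  E            2.135       4.29       1.04    0.08761
  solve Keq expr → x = -0.07764; check Q = 0.02587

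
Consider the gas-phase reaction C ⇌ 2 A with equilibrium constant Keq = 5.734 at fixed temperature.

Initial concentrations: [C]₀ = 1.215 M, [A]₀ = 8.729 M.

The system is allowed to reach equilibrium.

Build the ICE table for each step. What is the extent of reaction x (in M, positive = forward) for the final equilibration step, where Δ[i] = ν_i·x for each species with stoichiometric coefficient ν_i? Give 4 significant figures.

x = -2.164 M

Q₀ = 62.71 vs Keq = 5.734 ⇒ Q>K, reverse
Step 1:
                    C           A
  init          1.215       8.729
  Δ             2.164      -4.327
  eq            3.379       4.402
  solve Keq expr → x = -2.164; check Q = 5.734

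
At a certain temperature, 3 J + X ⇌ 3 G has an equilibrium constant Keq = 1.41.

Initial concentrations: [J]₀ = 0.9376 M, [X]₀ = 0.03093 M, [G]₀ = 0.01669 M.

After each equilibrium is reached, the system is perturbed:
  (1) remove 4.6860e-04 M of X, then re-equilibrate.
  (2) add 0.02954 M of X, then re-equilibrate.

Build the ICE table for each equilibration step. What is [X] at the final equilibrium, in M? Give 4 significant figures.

Q₀ = 1.8236e-04 vs Keq = 1.41 ⇒ Q<K, forward
Step 1:
                  J         X         G
  Initial    0.9376   0.03093   0.01669
  Change   -0.08872  -0.02957   0.08872
  Equil      0.8489  0.001358    0.1054
  solve Keq expr → x = 0.02957; check Q = 1.41
Then remove 4.6860e-04 M of X.
Step 2:
                  J         X         G
  Initial    0.8489 8.8921e-04    0.1054
  Change   0.001246 4.1527e-04 -0.001246
  Equil      0.8501  0.001304    0.1042
  solve Keq expr → x = -4.1527e-04; check Q = 1.41
Then add 0.02954 M of X.
Step 3:
                  J         X         G
  Initial    0.8501   0.03084    0.1042
  Change   -0.06924  -0.02308   0.06924
  Equil      0.7809  0.007765    0.1734
  solve Keq expr → x = 0.02308; check Q = 1.41

[X]_eq = 0.007765 M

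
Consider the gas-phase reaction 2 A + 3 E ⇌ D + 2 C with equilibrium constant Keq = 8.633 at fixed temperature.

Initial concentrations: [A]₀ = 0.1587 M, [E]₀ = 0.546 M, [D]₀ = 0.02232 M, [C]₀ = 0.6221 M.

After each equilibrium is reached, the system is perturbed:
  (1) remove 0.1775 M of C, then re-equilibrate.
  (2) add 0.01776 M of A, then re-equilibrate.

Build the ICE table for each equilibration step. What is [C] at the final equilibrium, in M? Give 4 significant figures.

[C]_eq = 0.5001 M

Q₀ = 2.107 vs Keq = 8.633 ⇒ Q<K, forward
Step 1:
                    A           E           D           C
  Initial      0.1587       0.546     0.02232      0.6221
  Change     -0.03305    -0.04958     0.01653     0.03305
  Equil        0.1256      0.4964     0.03885      0.6552
  solve Keq expr → x = 0.01653; check Q = 8.633
Then remove 0.1775 M of C.
Step 2:
                    A           E           D           C
  Initial      0.1256      0.4964     0.03885      0.4777
  Change       -0.015    -0.02251    0.007502       0.015
  Equil        0.1106      0.4739     0.04635      0.4927
  solve Keq expr → x = 0.007502; check Q = 8.633
Then add 0.01776 M of A.
Step 3:
                    A           E           D           C
  Initial      0.1284      0.4739     0.04635      0.4927
  Change    -0.007432    -0.01115    0.003716    0.007432
  Equil         0.121      0.4628     0.05006      0.5001
  solve Keq expr → x = 0.003716; check Q = 8.633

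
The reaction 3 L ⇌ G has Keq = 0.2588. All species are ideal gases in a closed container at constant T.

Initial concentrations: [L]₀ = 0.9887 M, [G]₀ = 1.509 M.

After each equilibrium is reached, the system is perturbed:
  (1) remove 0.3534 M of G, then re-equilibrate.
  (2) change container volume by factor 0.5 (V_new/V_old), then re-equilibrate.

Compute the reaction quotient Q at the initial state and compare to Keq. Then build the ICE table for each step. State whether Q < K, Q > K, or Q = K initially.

Q₀ = 1.561 vs Keq = 0.2588 ⇒ Q>K, reverse
Step 1:
                    L           G
  init         0.9887       1.509
  Δ            0.7115     -0.2372
  eq              1.7       1.272
  solve Keq expr → x = -0.2372; check Q = 0.2588
Then remove 0.3534 M of G.
Step 2:
                    L           G
  init            1.7      0.9184
  Δ            -0.148     0.04933
  eq            1.552      0.9678
  solve Keq expr → x = 0.04933; check Q = 0.2588
Then change container volume by factor 0.5 (V_new/V_old).
Step 3:
                    L           G
  init          3.104       1.936
  Δ            -1.038      0.3462
  eq            2.066       2.282
  solve Keq expr → x = 0.3462; check Q = 0.2588

Q₀ = 1.561; Q > K (proceeds reverse)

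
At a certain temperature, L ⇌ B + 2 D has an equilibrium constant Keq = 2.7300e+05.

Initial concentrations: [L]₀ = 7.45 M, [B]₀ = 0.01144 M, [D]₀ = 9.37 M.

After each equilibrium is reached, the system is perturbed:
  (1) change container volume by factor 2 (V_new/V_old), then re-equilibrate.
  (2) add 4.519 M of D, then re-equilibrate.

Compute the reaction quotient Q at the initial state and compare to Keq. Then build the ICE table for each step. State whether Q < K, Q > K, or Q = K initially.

Q₀ = 0.1348; Q < K (proceeds forward)

Q₀ = 0.1348 vs Keq = 2.7300e+05 ⇒ Q<K, forward
Step 1:
                  L         B         D
  Initial      7.45   0.01144      9.37
  Change     -7.434     7.434     14.87
  Equil     0.01602     7.445     24.24
  solve Keq expr → x = 7.434; check Q = 2.7300e+05
Then change container volume by factor 2 (V_new/V_old).
Step 2:
                  L         B         D
  Initial  0.008011     3.723     12.12
  Change  -0.006001  0.006001     0.012
  Equil     0.00201     3.729     12.13
  solve Keq expr → x = 0.006001; check Q = 2.7300e+05
Then add 4.519 M of D.
Step 3:
                  L         B         D
  Initial   0.00201     3.729     16.65
  Change   0.001773 -0.001773 -0.003546
  Equil    0.003783     3.727     16.65
  solve Keq expr → x = -0.001773; check Q = 2.7300e+05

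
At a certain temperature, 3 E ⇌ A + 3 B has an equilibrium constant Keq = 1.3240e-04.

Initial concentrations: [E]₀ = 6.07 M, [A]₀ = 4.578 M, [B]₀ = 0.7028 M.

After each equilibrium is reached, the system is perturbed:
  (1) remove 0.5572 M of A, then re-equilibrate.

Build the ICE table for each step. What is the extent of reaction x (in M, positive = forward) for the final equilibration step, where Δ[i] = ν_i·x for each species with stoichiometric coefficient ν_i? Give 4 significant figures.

Q₀ = 0.007106 vs Keq = 1.3240e-04 ⇒ Q>K, reverse
Step 1:
                  E         A         B
  init         6.07     4.578    0.7028
  Δ          0.4987   -0.1662   -0.4987
  eq          6.569     4.412    0.2041
  solve Keq expr → x = -0.1662; check Q = 1.3240e-04
Then remove 0.5572 M of A.
Step 2:
                  E         A         B
  init        6.569     3.855    0.2041
  Δ       -0.009047  0.003016  0.009047
  eq           6.56     3.858    0.2132
  solve Keq expr → x = 0.003016; check Q = 1.3240e-04

x = 0.003016 M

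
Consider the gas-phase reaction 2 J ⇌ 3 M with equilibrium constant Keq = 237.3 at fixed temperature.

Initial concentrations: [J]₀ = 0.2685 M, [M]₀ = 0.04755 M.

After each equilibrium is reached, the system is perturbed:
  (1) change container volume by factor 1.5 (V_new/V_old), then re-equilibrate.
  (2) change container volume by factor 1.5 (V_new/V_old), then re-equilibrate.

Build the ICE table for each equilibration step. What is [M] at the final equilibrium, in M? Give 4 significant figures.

[M]_eq = 0.1919 M

Q₀ = 0.001491 vs Keq = 237.3 ⇒ Q<K, forward
Step 1:
                  J         M
  I          0.2685   0.04755
  C         -0.2506    0.3759
  E         0.01789    0.4235
  solve Keq expr → x = 0.1253; check Q = 237.3
Then change container volume by factor 1.5 (V_new/V_old).
Step 2:
                  J         M
  I         0.01193    0.2823
  C        -0.00203  0.003046
  E        0.009895    0.2854
  solve Keq expr → x = 0.001015; check Q = 237.3
Then change container volume by factor 1.5 (V_new/V_old).
Step 3:
                  J         M
  I        0.006597    0.1902
  C       -0.001138  0.001707
  E        0.005459    0.1919
  solve Keq expr → x = 5.6895e-04; check Q = 237.3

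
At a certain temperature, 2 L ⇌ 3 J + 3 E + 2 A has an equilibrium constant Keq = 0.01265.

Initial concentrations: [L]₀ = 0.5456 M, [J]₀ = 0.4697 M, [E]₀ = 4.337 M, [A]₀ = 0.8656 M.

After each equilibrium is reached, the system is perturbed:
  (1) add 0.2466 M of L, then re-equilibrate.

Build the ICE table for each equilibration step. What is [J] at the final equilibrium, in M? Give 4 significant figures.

Q₀ = 21.28 vs Keq = 0.01265 ⇒ Q>K, reverse
Step 1:
                    L           J           E           A
  init         0.5456      0.4697       4.337      0.8656
  Δ             0.265     -0.3975     -0.3975      -0.265
  eq           0.8106     0.07223        3.94      0.6006
  solve Keq expr → x = -0.1325; check Q = 0.01265
Then add 0.2466 M of L.
Step 2:
                    L           J           E           A
  init          1.057     0.07223        3.94      0.6006
  Δ         -0.008325     0.01249     0.01249    0.008325
  eq            1.049     0.08472       3.952      0.6089
  solve Keq expr → x = 0.004162; check Q = 0.01265

[J]_eq = 0.08472 M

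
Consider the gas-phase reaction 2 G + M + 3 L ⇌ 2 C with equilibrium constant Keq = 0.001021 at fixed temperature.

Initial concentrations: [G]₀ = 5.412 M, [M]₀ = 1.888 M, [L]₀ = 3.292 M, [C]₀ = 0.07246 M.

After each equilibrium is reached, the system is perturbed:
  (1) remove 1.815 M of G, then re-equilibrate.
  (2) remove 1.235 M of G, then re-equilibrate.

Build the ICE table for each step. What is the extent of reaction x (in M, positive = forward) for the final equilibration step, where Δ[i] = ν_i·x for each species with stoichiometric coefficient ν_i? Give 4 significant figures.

Q₀ = 2.6613e-06 vs Keq = 0.001021 ⇒ Q<K, forward
Step 1:
                   G          M          L          C
  I            5.412      1.888      3.292    0.07246
  C           -0.623    -0.3115    -0.9345      0.623
  E            4.789      1.576      2.357     0.6955
  solve Keq expr → x = 0.3115; check Q = 0.001021
Then remove 1.815 M of G.
Step 2:
                   G          M          L          C
  I            2.974      1.576      2.357     0.6955
  C           0.1576    0.07881     0.2364    -0.1576
  E            3.132      1.655      2.594     0.5378
  solve Keq expr → x = -0.07881; check Q = 0.001021
Then remove 1.235 M of G.
Step 3:
                   G          M          L          C
  I            1.897      1.655      2.594     0.5378
  C           0.1378    0.06889     0.2067    -0.1378
  E            2.034      1.724      2.801     0.4001
  solve Keq expr → x = -0.06889; check Q = 0.001021

x = -0.06889 M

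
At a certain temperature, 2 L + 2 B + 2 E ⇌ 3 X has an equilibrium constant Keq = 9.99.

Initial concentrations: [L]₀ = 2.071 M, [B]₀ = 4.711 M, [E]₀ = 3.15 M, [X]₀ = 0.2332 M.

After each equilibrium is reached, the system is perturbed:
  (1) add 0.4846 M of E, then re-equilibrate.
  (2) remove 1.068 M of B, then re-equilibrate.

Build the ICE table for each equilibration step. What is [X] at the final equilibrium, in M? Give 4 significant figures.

[X]_eq = 2.766 M

Q₀ = 1.3427e-05 vs Keq = 9.99 ⇒ Q<K, forward
Step 1:
                   L          B          E          X
  Initial      2.071      4.711       3.15     0.2332
  Change      -1.721     -1.721     -1.721      2.582
  Equil       0.3498       2.99      1.429      2.815
  solve Keq expr → x = 0.8606; check Q = 9.99
Then add 0.4846 M of E.
Step 2:
                   L          B          E          X
  Initial     0.3498       2.99      1.913      2.815
  Change    -0.06089   -0.06089   -0.06089    0.09133
  Equil       0.2889      2.929      1.853      2.906
  solve Keq expr → x = 0.03044; check Q = 9.99
Then remove 1.068 M of B.
Step 3:
                   L          B          E          X
  Initial     0.2889      1.861      1.853      2.906
  Change     0.09367    0.09367    0.09367    -0.1405
  Equil       0.3826      1.955      1.946      2.766
  solve Keq expr → x = -0.04683; check Q = 9.99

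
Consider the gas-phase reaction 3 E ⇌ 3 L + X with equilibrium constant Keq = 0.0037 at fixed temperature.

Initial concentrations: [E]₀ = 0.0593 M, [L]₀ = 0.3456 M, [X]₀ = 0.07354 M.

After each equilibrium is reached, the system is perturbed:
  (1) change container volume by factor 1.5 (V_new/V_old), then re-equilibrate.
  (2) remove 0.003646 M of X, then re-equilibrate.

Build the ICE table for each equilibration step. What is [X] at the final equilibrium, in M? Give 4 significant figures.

Q₀ = 14.56 vs Keq = 0.0037 ⇒ Q>K, reverse
Step 1:
                    E           L           X
  I            0.0593      0.3456     0.07354
  C            0.1834     -0.1834    -0.06114
  E            0.2427      0.1622      0.0124
  solve Keq expr → x = -0.06114; check Q = 0.0037
Then change container volume by factor 1.5 (V_new/V_old).
Step 2:
                    E           L           X
  I            0.1618      0.1081    0.008268
  C           -0.0049      0.0049    0.001633
  E            0.1569       0.113    0.009901
  solve Keq expr → x = 0.001633; check Q = 0.0037
Then remove 0.003646 M of X.
Step 3:
                    E           L           X
  I            0.1569       0.113    0.006255
  C         -0.004954    0.004954    0.001651
  E             0.152       0.118    0.007906
  solve Keq expr → x = 0.001651; check Q = 0.0037

[X]_eq = 0.007906 M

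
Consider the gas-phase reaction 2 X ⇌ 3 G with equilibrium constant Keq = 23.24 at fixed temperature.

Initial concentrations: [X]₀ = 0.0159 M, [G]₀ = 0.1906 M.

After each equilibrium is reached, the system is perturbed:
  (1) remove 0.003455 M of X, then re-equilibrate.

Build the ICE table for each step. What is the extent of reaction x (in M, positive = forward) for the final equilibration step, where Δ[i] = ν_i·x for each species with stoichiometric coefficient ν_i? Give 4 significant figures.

Q₀ = 27.39 vs Keq = 23.24 ⇒ Q>K, reverse
Step 1:
                   X          G
  I           0.0159     0.1906
  C         0.001131  -0.001697
  E          0.01703     0.1889
  solve Keq expr → x = -5.6553e-04; check Q = 23.24
Then remove 0.003455 M of X.
Step 2:
                   X          G
  I          0.01358     0.1889
  C         0.002875  -0.004313
  E          0.01645     0.1846
  solve Keq expr → x = -0.001438; check Q = 23.24

x = -0.001438 M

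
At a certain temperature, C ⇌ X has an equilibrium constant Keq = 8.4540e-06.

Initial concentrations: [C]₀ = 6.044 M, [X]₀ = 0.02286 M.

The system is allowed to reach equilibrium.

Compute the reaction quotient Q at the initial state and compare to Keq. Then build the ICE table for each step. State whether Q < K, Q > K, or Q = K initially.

Q₀ = 0.003782; Q > K (proceeds reverse)

Q₀ = 0.003782 vs Keq = 8.4540e-06 ⇒ Q>K, reverse
Step 1:
                  C         X
  Initial     6.044   0.02286
  Change    0.02281  -0.02281
  Equil       6.067 5.1289e-05
  solve Keq expr → x = -0.02281; check Q = 8.4540e-06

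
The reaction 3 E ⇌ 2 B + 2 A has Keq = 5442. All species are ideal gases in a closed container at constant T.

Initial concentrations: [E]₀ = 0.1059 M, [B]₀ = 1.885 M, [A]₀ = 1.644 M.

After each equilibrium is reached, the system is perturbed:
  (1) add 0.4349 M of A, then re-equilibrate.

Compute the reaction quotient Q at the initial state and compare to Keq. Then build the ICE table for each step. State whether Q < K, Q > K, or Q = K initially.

Q₀ = 8086; Q > K (proceeds reverse)

Q₀ = 8086 vs Keq = 5442 ⇒ Q>K, reverse
Step 1:
                    E           B           A
  Initial      0.1059       1.885       1.644
  Change      0.01408   -0.009388   -0.009388
  Equil          0.12       1.876       1.635
  solve Keq expr → x = -0.004694; check Q = 5442
Then add 0.4349 M of A.
Step 2:
                    E           B           A
  Initial        0.12       1.876        2.07
  Change      0.01922    -0.01281    -0.01281
  Equil        0.1392       1.863       2.057
  solve Keq expr → x = -0.006406; check Q = 5442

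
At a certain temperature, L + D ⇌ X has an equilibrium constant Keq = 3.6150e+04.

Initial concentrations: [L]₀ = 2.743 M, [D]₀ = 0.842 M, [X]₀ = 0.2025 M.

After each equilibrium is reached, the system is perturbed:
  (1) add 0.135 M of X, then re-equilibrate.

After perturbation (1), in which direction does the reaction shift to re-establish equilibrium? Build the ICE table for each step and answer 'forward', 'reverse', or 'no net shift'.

Direction: reverse

Q₀ = 0.08768 vs Keq = 3.6150e+04 ⇒ Q<K, forward
Step 1:
                  L         D         X
  Initial     2.743     0.842    0.2025
  Change     -0.842    -0.842     0.842
  Equil       1.901 1.5199e-05     1.044
  solve Keq expr → x = 0.842; check Q = 3.6150e+04
Then add 0.135 M of X.
Step 2:
                  L         D         X
  Initial     1.901 1.5199e-05     1.179
  Change  1.9644e-06 1.9644e-06 -1.9644e-06
  Equil       1.901 1.7163e-05     1.179
  solve Keq expr → x = -1.9644e-06; check Q = 3.6150e+04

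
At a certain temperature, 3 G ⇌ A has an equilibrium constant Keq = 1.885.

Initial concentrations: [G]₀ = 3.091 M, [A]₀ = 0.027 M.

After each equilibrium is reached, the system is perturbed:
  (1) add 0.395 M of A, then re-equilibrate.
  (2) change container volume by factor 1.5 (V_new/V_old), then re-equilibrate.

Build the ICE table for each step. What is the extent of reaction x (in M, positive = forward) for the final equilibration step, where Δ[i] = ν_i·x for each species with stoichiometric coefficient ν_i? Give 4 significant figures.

x = -0.05303 M

Q₀ = 9.1425e-04 vs Keq = 1.885 ⇒ Q<K, forward
Step 1:
                   G          A
  Initial      3.091      0.027
  Change      -2.338     0.7792
  Equil       0.7534     0.8062
  solve Keq expr → x = 0.7792; check Q = 1.885
Then add 0.395 M of A.
Step 2:
                   G          A
  Initial     0.7534      1.201
  Change     0.09914   -0.03305
  Equil       0.8526      1.168
  solve Keq expr → x = -0.03305; check Q = 1.885
Then change container volume by factor 1.5 (V_new/V_old).
Step 3:
                   G          A
  Initial     0.5684     0.7788
  Change      0.1591   -0.05303
  Equil       0.7275     0.7257
  solve Keq expr → x = -0.05303; check Q = 1.885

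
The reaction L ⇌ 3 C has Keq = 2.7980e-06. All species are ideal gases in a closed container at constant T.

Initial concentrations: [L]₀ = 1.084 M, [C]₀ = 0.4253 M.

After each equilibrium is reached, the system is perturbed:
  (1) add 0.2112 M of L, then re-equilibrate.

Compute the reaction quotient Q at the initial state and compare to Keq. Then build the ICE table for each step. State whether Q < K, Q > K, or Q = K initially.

Q₀ = 0.07097; Q > K (proceeds reverse)

Q₀ = 0.07097 vs Keq = 2.7980e-06 ⇒ Q>K, reverse
Step 1:
                  L         C
  init        1.084    0.4253
  Δ          0.1367   -0.4102
  eq          1.221   0.01506
  solve Keq expr → x = -0.1367; check Q = 2.7980e-06
Then add 0.2112 M of L.
Step 2:
                  L         C
  init        1.432   0.01506
  Δ       -2.7391e-04 8.2173e-04
  eq          1.432   0.01588
  solve Keq expr → x = 2.7391e-04; check Q = 2.7980e-06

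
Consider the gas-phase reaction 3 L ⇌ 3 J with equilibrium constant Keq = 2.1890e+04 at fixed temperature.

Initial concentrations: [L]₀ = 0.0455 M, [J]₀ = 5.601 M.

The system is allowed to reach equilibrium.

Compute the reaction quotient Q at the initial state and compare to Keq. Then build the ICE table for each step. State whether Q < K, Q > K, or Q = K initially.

Q₀ = 1.8654e+06 vs Keq = 2.1890e+04 ⇒ Q>K, reverse
Step 1:
                  L         J
  Initial    0.0455     5.601
  Change     0.1494   -0.1494
  Equil      0.1949     5.452
  solve Keq expr → x = -0.04979; check Q = 2.1890e+04

Q₀ = 1.8654e+06; Q > K (proceeds reverse)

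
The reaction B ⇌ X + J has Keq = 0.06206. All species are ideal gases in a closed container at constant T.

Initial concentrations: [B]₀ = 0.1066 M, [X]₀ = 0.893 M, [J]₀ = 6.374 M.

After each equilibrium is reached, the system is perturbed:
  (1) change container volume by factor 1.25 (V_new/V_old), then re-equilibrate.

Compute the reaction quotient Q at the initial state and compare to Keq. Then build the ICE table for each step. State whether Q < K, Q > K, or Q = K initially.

Q₀ = 53.4 vs Keq = 0.06206 ⇒ Q>K, reverse
Step 1:
                  B         X         J
  Initial    0.1066     0.893     6.374
  Change     0.8818   -0.8818   -0.8818
  Equil      0.9884   0.01117     5.492
  solve Keq expr → x = -0.8818; check Q = 0.06206
Then change container volume by factor 1.25 (V_new/V_old).
Step 2:
                  B         X         J
  Initial    0.7907  0.008935     4.394
  Change  -0.002197  0.002197  0.002197
  Equil      0.7885   0.01113     4.396
  solve Keq expr → x = 0.002197; check Q = 0.06206

Q₀ = 53.4; Q > K (proceeds reverse)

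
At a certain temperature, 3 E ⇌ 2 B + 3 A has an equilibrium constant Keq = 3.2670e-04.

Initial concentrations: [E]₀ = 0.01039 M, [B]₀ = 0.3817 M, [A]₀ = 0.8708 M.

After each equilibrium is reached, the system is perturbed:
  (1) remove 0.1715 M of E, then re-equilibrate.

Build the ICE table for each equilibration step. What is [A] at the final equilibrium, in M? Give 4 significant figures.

Q₀ = 8.5773e+04 vs Keq = 3.2670e-04 ⇒ Q>K, reverse
Step 1:
                  E         B         A
  I         0.01039    0.3817    0.8708
  C          0.5216   -0.3477   -0.5216
  E           0.532   0.03398    0.3492
  solve Keq expr → x = -0.1739; check Q = 3.2670e-04
Then remove 0.1715 M of E.
Step 2:
                  E         B         A
  I          0.3605   0.03398    0.3492
  C         0.01789  -0.01193  -0.01789
  E          0.3784   0.02206    0.3313
  solve Keq expr → x = -0.005963; check Q = 3.2670e-04

[A]_eq = 0.3313 M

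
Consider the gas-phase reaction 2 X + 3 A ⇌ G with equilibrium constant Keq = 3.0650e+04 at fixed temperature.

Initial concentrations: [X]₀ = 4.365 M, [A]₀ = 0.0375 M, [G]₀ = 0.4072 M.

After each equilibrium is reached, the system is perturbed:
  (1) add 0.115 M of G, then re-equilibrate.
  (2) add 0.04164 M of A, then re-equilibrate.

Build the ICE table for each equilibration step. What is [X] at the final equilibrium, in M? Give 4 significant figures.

Q₀ = 405.3 vs Keq = 3.0650e+04 ⇒ Q<K, forward
Step 1:
                   X          A          G
  Initial      4.365     0.0375     0.4072
  Change    -0.01903   -0.02854   0.009513
  Equil        4.346   0.008962     0.4167
  solve Keq expr → x = 0.009513; check Q = 3.0650e+04
Then add 0.115 M of G.
Step 2:
                   X          A          G
  Initial      4.346   0.008962     0.5317
  Change  5.0410e-04 7.5614e-04 -2.5205e-04
  Equil        4.346   0.009718     0.5315
  solve Keq expr → x = -2.5205e-04; check Q = 3.0650e+04
Then add 0.04164 M of A.
Step 3:
                   X          A          G
  Initial      4.346    0.05136     0.5315
  Change    -0.02768   -0.04151    0.01384
  Equil        4.319   0.009844     0.5453
  solve Keq expr → x = 0.01384; check Q = 3.0650e+04

[X]_eq = 4.319 M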